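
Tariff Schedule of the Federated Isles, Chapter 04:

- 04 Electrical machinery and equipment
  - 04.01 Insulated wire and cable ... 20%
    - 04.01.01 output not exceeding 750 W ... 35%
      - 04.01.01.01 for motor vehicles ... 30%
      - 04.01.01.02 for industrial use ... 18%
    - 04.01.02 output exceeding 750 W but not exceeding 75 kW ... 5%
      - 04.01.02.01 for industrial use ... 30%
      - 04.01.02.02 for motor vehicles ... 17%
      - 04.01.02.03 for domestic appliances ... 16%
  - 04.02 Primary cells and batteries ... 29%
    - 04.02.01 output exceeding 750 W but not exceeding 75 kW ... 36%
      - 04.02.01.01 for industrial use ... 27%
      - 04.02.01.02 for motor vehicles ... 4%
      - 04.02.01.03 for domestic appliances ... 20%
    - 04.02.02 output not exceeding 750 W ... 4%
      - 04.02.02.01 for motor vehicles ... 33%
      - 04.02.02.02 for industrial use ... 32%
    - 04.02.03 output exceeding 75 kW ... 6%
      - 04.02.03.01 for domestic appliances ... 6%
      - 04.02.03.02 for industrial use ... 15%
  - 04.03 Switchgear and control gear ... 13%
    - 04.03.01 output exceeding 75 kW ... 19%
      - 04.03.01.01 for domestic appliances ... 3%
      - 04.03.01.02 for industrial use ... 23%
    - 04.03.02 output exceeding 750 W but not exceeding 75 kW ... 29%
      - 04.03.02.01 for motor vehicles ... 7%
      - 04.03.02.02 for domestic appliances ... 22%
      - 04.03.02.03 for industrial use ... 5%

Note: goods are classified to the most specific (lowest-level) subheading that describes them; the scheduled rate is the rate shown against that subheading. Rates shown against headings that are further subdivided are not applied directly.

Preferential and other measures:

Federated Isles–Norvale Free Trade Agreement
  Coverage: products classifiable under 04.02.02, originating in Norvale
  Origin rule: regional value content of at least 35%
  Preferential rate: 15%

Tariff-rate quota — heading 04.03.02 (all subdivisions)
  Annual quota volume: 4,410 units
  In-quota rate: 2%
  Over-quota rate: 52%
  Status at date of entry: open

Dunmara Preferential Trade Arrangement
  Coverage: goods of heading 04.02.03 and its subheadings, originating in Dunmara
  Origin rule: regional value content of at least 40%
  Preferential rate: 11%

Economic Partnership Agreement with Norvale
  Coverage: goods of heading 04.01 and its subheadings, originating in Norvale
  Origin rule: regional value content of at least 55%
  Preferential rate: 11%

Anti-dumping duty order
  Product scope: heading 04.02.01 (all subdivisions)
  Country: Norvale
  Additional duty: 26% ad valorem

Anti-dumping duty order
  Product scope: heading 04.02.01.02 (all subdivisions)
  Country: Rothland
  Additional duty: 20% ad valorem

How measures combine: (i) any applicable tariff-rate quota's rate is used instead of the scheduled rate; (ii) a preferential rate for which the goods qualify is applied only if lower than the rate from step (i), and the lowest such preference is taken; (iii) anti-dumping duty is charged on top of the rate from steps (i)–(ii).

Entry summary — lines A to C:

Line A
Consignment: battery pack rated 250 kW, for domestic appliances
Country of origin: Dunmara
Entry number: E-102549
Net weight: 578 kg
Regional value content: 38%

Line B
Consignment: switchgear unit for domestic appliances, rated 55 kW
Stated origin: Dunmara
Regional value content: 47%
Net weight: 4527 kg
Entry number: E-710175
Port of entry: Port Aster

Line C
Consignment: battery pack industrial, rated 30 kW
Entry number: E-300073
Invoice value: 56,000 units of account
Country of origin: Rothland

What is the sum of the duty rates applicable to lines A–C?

Line A: battery pack → 04.02; rated 250 kW → 04.02.03; for domestic appliances → 04.02.03.01. Scheduled 6%. Dunmara agreement on 04.02.03: RVC < 40%. → 6%.
Line B: switchgear unit → 04.03; rated 55 kW → 04.03.02; for domestic appliances → 04.03.02.02. Scheduled 22%. quota on 04.03.02 open → in-quota 2%; Dunmara agreement on 04.02.03: 04.03.02.02 not covered. → 2%.
Line C: battery pack → 04.02; rated 30 kW → 04.02.01; industrial → 04.02.01.01. Scheduled 27%. No special measure applies. → 27%.
Sum: 6% + 2% + 27% = 35%.

35%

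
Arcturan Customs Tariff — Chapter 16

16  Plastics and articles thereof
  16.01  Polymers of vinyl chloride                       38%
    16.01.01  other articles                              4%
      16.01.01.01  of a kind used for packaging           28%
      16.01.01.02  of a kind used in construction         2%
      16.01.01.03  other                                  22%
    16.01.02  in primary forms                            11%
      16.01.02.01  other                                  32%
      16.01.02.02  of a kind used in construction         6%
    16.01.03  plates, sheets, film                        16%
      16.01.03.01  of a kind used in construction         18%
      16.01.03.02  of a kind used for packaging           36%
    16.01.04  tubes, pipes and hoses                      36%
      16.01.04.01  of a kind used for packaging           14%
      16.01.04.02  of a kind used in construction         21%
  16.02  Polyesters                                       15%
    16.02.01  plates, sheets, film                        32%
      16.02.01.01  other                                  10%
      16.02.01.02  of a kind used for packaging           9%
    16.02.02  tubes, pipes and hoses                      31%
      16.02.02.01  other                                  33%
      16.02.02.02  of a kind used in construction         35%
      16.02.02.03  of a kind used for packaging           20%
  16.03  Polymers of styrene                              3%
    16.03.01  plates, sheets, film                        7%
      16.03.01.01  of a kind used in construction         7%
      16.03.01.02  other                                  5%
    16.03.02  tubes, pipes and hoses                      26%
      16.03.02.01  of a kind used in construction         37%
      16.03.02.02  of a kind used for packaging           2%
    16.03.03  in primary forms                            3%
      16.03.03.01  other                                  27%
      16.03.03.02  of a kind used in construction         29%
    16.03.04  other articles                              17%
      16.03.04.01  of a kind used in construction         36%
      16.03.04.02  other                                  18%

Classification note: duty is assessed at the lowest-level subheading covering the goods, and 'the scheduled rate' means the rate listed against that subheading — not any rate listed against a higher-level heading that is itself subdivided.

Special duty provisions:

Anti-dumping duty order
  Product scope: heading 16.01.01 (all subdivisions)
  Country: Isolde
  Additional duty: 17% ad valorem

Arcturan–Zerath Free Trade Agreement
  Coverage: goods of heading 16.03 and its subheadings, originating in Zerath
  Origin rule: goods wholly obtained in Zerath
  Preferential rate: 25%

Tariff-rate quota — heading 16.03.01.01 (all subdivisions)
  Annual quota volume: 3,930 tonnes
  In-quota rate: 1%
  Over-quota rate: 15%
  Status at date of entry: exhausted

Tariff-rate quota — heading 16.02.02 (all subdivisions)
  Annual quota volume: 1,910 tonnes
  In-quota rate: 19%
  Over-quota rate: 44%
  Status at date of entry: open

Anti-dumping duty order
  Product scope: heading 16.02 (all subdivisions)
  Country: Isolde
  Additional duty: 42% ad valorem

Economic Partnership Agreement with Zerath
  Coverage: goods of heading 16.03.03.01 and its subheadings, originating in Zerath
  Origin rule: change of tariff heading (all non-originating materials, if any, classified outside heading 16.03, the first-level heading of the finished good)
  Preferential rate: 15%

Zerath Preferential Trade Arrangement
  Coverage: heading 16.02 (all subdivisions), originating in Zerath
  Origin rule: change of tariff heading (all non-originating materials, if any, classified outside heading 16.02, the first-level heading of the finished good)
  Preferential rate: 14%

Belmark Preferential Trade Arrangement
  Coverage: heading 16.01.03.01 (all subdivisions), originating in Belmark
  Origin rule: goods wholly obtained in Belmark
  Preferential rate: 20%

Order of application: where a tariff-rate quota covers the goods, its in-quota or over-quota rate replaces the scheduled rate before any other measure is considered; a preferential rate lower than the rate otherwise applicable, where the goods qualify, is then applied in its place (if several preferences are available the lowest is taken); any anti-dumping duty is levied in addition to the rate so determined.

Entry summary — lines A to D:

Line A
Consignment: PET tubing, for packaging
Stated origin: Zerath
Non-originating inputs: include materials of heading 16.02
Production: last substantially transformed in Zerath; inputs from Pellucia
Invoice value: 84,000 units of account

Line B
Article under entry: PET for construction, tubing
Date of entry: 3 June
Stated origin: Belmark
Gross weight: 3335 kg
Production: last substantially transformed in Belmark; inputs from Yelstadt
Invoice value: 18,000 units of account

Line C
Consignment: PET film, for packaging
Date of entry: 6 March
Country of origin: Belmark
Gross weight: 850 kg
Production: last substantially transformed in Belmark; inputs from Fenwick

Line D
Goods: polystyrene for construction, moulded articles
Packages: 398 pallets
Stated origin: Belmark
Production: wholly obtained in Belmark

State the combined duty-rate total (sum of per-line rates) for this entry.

83%

Line A: PET → 16.02; tubing → 16.02.02; for packaging → 16.02.02.03. Scheduled 20%. quota on 16.02.02 open → in-quota 19%; Zerath agreement on 16.03: 16.02.02.03 not covered; Zerath agreement on 16.03.03.01: 16.02.02.03 not covered; Zerath agreement on 16.02: CTH not met. → 19%.
Line B: PET → 16.02; tubing → 16.02.02; for construction → 16.02.02.02. Scheduled 35%. quota on 16.02.02 open → in-quota 19%; Belmark agreement on 16.01.03.01: 16.02.02.02 not covered. → 19%.
Line C: PET → 16.02; film → 16.02.01; for packaging → 16.02.01.02. Scheduled 9%. Belmark agreement on 16.01.03.01: 16.02.01.02 not covered. → 9%.
Line D: polystyrene → 16.03; moulded articles → 16.03.04; for construction → 16.03.04.01. Scheduled 36%. Belmark agreement on 16.01.03.01: 16.03.04.01 not covered. → 36%.
Sum: 19% + 19% + 9% + 36% = 83%.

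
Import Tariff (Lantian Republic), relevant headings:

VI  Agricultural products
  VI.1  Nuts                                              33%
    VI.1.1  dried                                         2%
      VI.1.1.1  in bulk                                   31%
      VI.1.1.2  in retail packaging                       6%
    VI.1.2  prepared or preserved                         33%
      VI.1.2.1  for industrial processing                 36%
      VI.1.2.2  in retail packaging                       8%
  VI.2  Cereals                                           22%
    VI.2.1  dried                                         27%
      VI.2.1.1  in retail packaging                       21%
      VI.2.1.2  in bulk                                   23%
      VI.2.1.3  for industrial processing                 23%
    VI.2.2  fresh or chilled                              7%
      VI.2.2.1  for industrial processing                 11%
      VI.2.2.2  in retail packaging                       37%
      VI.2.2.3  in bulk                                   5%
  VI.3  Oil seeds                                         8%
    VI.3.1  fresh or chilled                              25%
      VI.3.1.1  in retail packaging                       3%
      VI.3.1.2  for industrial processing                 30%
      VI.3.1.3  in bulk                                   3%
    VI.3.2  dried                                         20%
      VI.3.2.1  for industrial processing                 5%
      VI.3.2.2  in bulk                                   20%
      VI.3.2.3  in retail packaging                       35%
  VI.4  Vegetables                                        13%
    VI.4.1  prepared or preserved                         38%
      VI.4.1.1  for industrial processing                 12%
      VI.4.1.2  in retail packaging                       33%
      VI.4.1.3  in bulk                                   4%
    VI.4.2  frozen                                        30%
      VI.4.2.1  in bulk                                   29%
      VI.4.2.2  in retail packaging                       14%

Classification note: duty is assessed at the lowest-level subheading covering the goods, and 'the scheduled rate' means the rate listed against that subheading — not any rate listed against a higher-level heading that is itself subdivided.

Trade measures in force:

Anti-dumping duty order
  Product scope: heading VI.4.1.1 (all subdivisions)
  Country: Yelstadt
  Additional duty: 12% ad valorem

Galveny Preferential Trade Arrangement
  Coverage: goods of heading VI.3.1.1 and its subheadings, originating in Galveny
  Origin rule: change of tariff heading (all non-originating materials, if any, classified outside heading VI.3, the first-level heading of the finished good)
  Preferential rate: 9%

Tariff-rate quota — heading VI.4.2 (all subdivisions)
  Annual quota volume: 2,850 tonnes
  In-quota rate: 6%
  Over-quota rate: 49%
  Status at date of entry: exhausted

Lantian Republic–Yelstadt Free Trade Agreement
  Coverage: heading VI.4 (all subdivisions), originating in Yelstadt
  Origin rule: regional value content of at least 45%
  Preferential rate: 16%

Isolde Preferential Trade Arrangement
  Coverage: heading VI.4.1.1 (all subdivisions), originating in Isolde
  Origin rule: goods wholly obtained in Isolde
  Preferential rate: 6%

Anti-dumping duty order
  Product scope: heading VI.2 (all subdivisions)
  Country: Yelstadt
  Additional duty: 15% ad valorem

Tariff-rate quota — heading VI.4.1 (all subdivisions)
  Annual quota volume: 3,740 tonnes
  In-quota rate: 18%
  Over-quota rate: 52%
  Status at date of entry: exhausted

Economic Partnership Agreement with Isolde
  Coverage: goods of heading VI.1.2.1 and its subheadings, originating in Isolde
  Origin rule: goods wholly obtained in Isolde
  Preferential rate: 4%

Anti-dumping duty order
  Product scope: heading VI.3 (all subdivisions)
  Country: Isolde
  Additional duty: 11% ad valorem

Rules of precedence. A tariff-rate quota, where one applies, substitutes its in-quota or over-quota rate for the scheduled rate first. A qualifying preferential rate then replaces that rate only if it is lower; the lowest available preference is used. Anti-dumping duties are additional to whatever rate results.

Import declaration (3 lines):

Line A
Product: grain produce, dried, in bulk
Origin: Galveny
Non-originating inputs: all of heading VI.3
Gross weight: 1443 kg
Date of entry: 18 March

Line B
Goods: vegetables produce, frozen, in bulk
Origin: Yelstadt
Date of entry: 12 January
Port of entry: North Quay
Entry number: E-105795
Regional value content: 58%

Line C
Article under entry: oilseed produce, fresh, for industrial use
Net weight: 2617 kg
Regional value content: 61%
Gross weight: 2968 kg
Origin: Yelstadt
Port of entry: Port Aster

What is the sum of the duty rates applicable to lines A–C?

Line A: grain → VI.2; dried → VI.2.1; in bulk → VI.2.1.2. Scheduled 23%. Galveny agreement on VI.3.1.1: VI.2.1.2 not covered. → 23%.
Line B: vegetables → VI.4; frozen → VI.4.2; in bulk → VI.4.2.1. Scheduled 29%. quota on VI.4.2 exhausted → over-quota 49%; Yelstadt agreement on VI.4: RVC ≥ 45% → 16% available; preferential 16%. → 16%.
Line C: oilseed → VI.3; fresh → VI.3.1; for industrial use → VI.3.1.2. Scheduled 30%. Yelstadt agreement on VI.4: VI.3.1.2 not covered. → 30%.
Sum: 23% + 16% + 30% = 69%.

69%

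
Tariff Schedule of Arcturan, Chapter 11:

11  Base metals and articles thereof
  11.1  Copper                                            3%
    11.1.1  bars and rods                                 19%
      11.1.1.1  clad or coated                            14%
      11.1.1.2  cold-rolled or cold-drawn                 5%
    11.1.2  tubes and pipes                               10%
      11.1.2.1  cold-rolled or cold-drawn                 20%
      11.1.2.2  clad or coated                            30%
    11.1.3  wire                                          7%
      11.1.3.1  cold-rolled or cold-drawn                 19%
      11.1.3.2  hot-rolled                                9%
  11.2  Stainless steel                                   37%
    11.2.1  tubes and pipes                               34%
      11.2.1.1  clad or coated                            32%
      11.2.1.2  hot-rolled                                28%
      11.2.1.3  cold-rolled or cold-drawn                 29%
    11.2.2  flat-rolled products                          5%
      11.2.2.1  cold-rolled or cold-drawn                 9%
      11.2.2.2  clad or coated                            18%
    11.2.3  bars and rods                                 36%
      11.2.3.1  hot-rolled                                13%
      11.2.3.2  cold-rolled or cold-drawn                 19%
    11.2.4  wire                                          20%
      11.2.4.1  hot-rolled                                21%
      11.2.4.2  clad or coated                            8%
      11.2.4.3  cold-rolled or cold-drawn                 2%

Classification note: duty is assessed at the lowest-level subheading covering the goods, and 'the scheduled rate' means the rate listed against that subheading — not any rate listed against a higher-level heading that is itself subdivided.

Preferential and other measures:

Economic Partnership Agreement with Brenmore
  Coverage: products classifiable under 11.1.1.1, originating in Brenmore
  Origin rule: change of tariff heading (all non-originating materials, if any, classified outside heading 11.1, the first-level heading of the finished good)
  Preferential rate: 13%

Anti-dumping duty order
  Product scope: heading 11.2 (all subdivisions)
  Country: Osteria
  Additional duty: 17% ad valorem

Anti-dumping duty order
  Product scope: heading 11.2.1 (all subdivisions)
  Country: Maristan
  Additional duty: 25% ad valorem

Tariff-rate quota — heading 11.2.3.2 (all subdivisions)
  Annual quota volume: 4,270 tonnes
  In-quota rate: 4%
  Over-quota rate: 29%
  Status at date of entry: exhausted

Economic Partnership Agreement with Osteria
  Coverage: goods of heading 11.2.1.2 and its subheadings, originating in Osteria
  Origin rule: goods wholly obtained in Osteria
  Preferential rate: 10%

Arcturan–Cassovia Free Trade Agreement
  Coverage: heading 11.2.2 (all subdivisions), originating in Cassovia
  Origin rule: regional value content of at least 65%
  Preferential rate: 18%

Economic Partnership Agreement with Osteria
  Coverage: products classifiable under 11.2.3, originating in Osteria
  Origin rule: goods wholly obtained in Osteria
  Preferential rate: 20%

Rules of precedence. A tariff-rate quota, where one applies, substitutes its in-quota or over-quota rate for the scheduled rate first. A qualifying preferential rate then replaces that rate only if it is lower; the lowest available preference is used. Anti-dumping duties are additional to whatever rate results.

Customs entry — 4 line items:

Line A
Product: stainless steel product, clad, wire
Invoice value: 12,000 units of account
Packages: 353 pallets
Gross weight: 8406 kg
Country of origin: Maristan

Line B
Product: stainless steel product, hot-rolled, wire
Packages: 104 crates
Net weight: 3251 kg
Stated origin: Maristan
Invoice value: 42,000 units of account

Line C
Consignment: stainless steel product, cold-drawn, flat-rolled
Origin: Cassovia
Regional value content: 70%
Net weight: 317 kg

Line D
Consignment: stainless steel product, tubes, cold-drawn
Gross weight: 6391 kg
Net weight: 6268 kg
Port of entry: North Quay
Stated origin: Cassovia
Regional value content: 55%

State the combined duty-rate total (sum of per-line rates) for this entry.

Line A: stainless steel → 11.2; wire → 11.2.4; clad → 11.2.4.2. Scheduled 8%. No special measure applies. → 8%.
Line B: stainless steel → 11.2; wire → 11.2.4; hot-rolled → 11.2.4.1. Scheduled 21%. No special measure applies. → 21%.
Line C: stainless steel → 11.2; flat-rolled → 11.2.2; cold-drawn → 11.2.2.1. Scheduled 9%. Cassovia agreement on 11.2.2: RVC ≥ 65% → 18% available; preference 18% not lower than 9% → no reduction. → 9%.
Line D: stainless steel → 11.2; tubes → 11.2.1; cold-drawn → 11.2.1.3. Scheduled 29%. Cassovia agreement on 11.2.2: 11.2.1.3 not covered. → 29%.
Sum: 8% + 21% + 9% + 29% = 67%.

67%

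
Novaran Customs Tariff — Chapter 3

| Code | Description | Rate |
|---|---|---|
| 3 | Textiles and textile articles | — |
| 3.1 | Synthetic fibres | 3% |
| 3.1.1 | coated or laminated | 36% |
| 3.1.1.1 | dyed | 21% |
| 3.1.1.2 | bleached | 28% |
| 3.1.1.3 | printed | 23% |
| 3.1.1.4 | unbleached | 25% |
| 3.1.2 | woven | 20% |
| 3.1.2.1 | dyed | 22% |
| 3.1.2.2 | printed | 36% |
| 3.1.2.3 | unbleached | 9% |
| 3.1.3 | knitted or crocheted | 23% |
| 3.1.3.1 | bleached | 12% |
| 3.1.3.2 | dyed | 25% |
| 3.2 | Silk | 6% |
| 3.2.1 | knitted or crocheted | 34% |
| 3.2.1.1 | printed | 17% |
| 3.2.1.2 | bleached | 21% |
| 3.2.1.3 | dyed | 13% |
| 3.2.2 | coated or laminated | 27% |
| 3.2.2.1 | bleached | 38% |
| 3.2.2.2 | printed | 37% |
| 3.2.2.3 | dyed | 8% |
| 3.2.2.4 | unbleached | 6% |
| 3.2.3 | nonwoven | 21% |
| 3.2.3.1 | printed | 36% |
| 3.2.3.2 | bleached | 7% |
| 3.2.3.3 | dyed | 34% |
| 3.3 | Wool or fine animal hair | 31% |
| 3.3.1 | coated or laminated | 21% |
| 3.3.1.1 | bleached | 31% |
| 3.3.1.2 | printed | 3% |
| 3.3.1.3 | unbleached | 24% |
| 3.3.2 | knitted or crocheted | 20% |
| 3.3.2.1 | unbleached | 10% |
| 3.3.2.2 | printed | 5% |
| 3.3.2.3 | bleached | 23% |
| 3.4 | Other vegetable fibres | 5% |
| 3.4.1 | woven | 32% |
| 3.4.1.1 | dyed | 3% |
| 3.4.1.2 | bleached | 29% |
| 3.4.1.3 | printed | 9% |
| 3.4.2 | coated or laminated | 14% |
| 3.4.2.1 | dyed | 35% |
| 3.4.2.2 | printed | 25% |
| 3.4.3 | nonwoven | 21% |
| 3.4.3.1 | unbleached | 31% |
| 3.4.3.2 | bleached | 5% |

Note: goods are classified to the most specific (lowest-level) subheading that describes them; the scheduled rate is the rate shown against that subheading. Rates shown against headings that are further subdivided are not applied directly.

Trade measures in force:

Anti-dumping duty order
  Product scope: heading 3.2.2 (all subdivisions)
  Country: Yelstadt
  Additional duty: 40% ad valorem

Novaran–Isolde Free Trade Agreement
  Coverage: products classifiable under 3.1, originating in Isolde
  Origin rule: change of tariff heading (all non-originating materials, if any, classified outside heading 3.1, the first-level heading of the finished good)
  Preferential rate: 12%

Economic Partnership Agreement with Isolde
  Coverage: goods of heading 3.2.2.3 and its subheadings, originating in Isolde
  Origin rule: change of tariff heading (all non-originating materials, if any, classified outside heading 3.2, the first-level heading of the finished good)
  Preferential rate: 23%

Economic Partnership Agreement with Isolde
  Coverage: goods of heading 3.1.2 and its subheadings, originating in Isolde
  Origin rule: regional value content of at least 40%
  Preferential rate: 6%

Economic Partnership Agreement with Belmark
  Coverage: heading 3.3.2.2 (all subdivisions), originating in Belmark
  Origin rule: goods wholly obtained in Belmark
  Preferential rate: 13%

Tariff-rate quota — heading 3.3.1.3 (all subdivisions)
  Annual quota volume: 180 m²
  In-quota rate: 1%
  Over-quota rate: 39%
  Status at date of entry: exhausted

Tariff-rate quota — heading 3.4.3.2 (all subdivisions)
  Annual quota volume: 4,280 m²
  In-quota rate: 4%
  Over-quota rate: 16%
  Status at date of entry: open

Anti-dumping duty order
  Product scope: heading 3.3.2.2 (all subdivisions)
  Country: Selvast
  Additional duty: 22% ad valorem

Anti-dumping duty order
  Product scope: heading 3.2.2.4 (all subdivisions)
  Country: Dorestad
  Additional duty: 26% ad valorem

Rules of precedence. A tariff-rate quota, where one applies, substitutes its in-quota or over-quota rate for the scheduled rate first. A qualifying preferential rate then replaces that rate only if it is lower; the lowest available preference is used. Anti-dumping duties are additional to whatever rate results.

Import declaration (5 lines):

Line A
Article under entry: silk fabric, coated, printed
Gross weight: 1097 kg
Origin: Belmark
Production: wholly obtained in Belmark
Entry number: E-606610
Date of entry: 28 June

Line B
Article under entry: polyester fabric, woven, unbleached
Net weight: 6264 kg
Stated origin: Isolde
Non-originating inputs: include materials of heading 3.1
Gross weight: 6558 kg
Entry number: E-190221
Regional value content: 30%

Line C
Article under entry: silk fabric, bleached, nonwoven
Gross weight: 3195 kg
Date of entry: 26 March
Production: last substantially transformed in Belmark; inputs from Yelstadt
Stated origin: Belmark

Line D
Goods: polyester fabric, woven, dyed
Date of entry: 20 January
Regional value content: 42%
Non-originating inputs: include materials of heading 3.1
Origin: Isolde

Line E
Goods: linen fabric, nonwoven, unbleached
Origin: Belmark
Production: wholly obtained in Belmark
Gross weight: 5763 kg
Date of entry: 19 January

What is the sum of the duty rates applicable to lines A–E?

90%

Line A: silk → 3.2; coated → 3.2.2; printed → 3.2.2.2. Scheduled 37%. Belmark agreement on 3.3.2.2: 3.2.2.2 not covered. → 37%.
Line B: polyester → 3.1; woven → 3.1.2; unbleached → 3.1.2.3. Scheduled 9%. Isolde agreement on 3.1: CTH not met; Isolde agreement on 3.2.2.3: 3.1.2.3 not covered; Isolde agreement on 3.1.2: RVC < 40%. → 9%.
Line C: silk → 3.2; nonwoven → 3.2.3; bleached → 3.2.3.2. Scheduled 7%. Belmark agreement on 3.3.2.2: 3.2.3.2 not covered. → 7%.
Line D: polyester → 3.1; woven → 3.1.2; dyed → 3.1.2.1. Scheduled 22%. Isolde agreement on 3.1: CTH not met; Isolde agreement on 3.2.2.3: 3.1.2.1 not covered; Isolde agreement on 3.1.2: RVC ≥ 40% → 6% available; preferential 6%. → 6%.
Line E: linen → 3.4; nonwoven → 3.4.3; unbleached → 3.4.3.1. Scheduled 31%. Belmark agreement on 3.3.2.2: 3.4.3.1 not covered. → 31%.
Sum: 37% + 9% + 7% + 6% + 31% = 90%.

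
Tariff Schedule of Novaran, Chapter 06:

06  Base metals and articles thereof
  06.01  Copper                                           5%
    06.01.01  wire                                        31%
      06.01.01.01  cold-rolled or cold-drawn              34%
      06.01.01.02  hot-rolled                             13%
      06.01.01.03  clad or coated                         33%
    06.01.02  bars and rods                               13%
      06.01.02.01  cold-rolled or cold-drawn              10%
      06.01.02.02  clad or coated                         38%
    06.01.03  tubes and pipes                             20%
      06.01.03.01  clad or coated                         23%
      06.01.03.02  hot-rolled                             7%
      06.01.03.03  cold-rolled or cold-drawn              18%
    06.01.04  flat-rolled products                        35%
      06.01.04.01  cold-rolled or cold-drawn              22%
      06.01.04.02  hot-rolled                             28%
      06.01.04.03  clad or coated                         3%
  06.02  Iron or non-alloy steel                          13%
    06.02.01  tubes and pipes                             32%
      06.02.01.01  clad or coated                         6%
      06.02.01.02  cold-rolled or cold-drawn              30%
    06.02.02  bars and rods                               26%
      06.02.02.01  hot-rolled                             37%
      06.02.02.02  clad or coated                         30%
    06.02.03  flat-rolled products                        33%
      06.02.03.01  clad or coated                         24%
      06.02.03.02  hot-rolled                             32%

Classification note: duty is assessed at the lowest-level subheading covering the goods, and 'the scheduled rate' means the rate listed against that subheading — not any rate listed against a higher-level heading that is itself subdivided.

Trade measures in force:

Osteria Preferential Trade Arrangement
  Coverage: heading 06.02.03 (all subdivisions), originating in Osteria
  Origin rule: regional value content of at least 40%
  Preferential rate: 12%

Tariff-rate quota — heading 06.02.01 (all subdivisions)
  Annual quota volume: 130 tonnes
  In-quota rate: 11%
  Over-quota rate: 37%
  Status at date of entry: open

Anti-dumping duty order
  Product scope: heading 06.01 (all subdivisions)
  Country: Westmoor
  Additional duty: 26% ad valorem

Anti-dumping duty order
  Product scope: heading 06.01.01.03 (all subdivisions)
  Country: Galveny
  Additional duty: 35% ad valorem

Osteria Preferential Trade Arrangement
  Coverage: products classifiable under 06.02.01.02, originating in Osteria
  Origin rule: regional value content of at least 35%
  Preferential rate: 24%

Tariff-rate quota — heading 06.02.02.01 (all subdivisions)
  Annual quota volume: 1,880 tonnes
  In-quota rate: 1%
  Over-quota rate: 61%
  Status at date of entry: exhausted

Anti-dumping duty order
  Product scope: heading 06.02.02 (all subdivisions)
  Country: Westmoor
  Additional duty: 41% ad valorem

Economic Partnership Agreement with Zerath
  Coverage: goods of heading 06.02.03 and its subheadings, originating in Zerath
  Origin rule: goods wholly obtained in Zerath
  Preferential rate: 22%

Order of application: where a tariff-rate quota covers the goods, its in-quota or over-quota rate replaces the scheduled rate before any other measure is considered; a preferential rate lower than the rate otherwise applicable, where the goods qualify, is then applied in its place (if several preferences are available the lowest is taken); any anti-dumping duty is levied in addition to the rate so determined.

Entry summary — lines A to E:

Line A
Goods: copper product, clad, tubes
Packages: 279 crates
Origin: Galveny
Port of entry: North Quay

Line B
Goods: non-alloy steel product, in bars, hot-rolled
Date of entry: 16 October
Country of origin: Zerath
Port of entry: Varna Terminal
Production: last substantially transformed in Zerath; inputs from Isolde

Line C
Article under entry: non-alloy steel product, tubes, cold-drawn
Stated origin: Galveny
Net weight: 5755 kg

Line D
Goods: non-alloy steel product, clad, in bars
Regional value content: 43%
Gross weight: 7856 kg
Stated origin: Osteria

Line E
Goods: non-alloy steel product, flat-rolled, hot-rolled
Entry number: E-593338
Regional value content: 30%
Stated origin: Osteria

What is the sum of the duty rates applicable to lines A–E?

Line A: copper → 06.01; tubes → 06.01.03; clad → 06.01.03.01. Scheduled 23%. No special measure applies. → 23%.
Line B: non-alloy steel → 06.02; in bars → 06.02.02; hot-rolled → 06.02.02.01. Scheduled 37%. quota on 06.02.02.01 exhausted → over-quota 61%; Zerath agreement on 06.02.03: 06.02.02.01 not covered. → 61%.
Line C: non-alloy steel → 06.02; tubes → 06.02.01; cold-drawn → 06.02.01.02. Scheduled 30%. quota on 06.02.01 open → in-quota 11%. → 11%.
Line D: non-alloy steel → 06.02; in bars → 06.02.02; clad → 06.02.02.02. Scheduled 30%. Osteria agreement on 06.02.03: 06.02.02.02 not covered; Osteria agreement on 06.02.01.02: 06.02.02.02 not covered. → 30%.
Line E: non-alloy steel → 06.02; flat-rolled → 06.02.03; hot-rolled → 06.02.03.02. Scheduled 32%. Osteria agreement on 06.02.03: RVC < 40%; Osteria agreement on 06.02.01.02: 06.02.03.02 not covered. → 32%.
Sum: 23% + 61% + 11% + 30% + 32% = 157%.

157%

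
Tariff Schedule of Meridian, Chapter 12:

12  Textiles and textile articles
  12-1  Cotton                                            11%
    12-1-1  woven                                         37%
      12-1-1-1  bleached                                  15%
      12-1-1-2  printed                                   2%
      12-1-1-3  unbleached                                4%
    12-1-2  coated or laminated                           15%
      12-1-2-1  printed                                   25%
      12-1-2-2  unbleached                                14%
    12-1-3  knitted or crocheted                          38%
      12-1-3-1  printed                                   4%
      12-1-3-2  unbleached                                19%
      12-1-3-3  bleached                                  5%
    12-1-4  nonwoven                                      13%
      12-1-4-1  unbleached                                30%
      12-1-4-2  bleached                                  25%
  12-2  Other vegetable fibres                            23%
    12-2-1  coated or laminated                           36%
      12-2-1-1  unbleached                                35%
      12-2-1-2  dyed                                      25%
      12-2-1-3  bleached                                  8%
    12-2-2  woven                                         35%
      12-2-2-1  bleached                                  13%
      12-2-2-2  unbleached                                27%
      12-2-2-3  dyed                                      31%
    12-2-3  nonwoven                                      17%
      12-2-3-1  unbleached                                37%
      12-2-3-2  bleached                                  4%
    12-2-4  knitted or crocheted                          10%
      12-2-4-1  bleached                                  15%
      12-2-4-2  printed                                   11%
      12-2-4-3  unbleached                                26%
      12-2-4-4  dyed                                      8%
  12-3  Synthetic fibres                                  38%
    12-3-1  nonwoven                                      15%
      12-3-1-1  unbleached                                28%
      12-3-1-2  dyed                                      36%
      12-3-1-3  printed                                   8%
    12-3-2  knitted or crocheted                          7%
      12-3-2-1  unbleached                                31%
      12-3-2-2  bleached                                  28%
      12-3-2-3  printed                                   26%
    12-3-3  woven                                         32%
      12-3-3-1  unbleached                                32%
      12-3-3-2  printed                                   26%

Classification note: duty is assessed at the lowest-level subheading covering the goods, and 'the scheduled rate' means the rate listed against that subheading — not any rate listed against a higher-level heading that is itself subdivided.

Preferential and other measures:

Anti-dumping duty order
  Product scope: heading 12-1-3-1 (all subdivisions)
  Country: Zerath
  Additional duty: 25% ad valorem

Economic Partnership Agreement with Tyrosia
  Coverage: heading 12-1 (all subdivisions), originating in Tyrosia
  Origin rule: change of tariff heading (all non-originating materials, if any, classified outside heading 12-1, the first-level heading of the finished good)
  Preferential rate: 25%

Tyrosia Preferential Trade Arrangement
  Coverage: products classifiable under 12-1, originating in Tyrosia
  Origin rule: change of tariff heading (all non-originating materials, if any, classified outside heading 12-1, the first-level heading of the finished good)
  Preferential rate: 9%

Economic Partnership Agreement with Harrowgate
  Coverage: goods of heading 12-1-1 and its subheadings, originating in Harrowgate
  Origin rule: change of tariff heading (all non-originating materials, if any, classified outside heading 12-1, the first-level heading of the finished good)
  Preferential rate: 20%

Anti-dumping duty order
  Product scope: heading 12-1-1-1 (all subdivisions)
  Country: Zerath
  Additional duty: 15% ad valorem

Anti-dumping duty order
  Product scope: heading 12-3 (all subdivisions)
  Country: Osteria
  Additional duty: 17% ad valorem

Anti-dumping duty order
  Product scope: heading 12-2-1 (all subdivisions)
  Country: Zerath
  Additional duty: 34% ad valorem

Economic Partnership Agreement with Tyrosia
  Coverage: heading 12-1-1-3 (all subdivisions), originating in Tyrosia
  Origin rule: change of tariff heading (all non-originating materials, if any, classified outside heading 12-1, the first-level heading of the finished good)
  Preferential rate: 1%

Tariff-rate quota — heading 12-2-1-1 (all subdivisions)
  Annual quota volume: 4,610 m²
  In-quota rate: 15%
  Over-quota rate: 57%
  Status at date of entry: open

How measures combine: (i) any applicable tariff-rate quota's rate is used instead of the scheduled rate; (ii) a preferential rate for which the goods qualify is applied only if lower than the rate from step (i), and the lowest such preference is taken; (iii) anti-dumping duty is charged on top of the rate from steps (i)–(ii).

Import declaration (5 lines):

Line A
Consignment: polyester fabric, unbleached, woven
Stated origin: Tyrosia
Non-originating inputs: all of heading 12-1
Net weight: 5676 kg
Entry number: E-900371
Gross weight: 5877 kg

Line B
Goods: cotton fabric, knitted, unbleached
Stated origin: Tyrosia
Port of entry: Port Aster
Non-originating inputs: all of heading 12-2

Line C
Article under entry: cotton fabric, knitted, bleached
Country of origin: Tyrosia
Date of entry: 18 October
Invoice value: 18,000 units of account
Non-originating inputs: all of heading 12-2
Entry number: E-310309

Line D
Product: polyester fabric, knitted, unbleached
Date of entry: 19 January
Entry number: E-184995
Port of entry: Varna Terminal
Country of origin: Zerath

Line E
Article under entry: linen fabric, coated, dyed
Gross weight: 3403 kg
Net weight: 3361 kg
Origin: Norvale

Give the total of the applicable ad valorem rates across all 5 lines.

Line A: polyester → 12-3; woven → 12-3-3; unbleached → 12-3-3-1. Scheduled 32%. Tyrosia agreement on 12-1: 12-3-3-1 not covered; Tyrosia agreement on 12-1: 12-3-3-1 not covered; Tyrosia agreement on 12-1-1-3: 12-3-3-1 not covered. → 32%.
Line B: cotton → 12-1; knitted → 12-1-3; unbleached → 12-1-3-2. Scheduled 19%. Tyrosia agreement on 12-1: CTH met → 25% available; Tyrosia agreement on 12-1: CTH met → 9% available; Tyrosia agreement on 12-1-1-3: 12-1-3-2 not covered; preferential 9%. → 9%.
Line C: cotton → 12-1; knitted → 12-1-3; bleached → 12-1-3-3. Scheduled 5%. Tyrosia agreement on 12-1: CTH met → 25% available; Tyrosia agreement on 12-1: CTH met → 9% available; Tyrosia agreement on 12-1-1-3: 12-1-3-3 not covered; preference 9% not lower than 5% → no reduction. → 5%.
Line D: polyester → 12-3; knitted → 12-3-2; unbleached → 12-3-2-1. Scheduled 31%. No special measure applies. → 31%.
Line E: linen → 12-2; coated → 12-2-1; dyed → 12-2-1-2. Scheduled 25%. No special measure applies. → 25%.
Sum: 32% + 9% + 5% + 31% + 25% = 102%.

102%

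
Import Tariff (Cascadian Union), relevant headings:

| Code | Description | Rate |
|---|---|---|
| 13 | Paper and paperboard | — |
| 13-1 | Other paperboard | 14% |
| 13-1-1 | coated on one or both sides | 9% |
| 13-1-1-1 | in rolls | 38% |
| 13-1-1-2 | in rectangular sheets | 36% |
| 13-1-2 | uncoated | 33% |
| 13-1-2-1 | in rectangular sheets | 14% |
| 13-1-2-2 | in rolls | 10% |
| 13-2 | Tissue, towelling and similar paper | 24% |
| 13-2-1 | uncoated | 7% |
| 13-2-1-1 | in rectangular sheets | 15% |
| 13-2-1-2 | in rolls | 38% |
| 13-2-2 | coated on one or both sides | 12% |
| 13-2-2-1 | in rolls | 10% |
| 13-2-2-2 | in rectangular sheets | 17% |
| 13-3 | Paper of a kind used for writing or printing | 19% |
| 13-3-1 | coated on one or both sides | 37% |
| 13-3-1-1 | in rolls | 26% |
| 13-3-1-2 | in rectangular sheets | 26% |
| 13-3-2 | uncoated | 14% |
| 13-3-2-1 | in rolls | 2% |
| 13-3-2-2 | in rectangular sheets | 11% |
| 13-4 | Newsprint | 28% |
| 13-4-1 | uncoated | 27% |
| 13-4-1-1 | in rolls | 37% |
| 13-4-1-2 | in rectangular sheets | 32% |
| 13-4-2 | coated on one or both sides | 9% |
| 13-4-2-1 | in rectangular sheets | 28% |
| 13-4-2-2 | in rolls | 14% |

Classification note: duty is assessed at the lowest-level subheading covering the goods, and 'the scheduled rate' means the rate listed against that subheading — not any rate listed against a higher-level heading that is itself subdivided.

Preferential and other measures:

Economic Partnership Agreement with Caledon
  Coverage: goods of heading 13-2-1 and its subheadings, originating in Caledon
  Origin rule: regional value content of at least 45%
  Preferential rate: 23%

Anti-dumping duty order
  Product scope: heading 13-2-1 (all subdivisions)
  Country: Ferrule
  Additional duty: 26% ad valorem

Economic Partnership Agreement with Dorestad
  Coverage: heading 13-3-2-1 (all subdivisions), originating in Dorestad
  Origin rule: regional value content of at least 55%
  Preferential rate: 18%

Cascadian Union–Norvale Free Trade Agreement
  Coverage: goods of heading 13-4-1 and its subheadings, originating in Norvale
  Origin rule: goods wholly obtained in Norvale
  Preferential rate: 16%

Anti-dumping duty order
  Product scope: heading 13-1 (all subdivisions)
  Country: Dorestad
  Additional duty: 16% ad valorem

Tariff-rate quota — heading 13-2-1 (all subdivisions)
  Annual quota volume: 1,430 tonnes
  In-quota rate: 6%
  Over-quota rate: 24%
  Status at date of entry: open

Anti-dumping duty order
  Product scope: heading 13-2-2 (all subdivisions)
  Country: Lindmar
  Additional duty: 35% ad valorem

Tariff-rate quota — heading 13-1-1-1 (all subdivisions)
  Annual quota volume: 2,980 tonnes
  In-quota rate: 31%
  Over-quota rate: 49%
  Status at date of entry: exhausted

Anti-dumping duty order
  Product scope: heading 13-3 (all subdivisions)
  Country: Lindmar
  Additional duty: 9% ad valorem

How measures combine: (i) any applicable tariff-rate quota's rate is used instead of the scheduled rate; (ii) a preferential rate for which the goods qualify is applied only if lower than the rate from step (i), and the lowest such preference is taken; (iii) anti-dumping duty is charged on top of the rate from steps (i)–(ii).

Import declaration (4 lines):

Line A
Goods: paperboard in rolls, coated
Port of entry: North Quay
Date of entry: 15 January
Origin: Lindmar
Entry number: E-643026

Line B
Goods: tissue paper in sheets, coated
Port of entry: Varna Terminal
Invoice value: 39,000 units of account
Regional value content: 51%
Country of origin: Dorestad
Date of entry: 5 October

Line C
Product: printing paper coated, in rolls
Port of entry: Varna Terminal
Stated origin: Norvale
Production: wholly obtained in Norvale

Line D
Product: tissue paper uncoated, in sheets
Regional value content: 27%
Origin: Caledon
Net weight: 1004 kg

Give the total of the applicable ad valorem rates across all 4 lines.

98%

Line A: paperboard → 13-1; coated → 13-1-1; in rolls → 13-1-1-1. Scheduled 38%. quota on 13-1-1-1 exhausted → over-quota 49%. → 49%.
Line B: tissue paper → 13-2; coated → 13-2-2; in sheets → 13-2-2-2. Scheduled 17%. Dorestad agreement on 13-3-2-1: 13-2-2-2 not covered. → 17%.
Line C: printing paper → 13-3; coated → 13-3-1; in rolls → 13-3-1-1. Scheduled 26%. Norvale agreement on 13-4-1: 13-3-1-1 not covered. → 26%.
Line D: tissue paper → 13-2; uncoated → 13-2-1; in sheets → 13-2-1-1. Scheduled 15%. quota on 13-2-1 open → in-quota 6%; Caledon agreement on 13-2-1: RVC < 45%. → 6%.
Sum: 49% + 17% + 26% + 6% = 98%.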